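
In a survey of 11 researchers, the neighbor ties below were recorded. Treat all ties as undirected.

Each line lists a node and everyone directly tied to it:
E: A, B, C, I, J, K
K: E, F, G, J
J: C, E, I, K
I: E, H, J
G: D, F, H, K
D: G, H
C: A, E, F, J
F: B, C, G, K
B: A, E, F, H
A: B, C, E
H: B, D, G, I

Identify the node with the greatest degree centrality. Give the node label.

Degrees — A:3, B:4, C:4, D:2, E:6, F:4, G:4, H:4, I:3, J:4, K:4.
The maximum is 6, attained only by E.

E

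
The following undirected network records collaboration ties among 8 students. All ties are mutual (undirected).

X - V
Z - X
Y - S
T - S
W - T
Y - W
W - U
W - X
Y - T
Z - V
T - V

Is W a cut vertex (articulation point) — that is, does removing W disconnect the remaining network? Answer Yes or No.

Yes

Removing W leaves {S, T, V, X, Y, and Z} with no path to {U}, so the network splits into 2 components. W is a cut vertex.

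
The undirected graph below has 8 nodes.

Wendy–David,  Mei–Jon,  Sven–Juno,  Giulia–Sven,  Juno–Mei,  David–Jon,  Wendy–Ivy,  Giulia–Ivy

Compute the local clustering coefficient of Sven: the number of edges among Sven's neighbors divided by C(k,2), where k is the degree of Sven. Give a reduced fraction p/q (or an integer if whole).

0

Sven's neighbors: Giulia and Juno (k = 2).
Possible neighbor pairs: C(2,2) = 1. Edges among them: none → e = 0.
Clustering(Sven) = 0/1.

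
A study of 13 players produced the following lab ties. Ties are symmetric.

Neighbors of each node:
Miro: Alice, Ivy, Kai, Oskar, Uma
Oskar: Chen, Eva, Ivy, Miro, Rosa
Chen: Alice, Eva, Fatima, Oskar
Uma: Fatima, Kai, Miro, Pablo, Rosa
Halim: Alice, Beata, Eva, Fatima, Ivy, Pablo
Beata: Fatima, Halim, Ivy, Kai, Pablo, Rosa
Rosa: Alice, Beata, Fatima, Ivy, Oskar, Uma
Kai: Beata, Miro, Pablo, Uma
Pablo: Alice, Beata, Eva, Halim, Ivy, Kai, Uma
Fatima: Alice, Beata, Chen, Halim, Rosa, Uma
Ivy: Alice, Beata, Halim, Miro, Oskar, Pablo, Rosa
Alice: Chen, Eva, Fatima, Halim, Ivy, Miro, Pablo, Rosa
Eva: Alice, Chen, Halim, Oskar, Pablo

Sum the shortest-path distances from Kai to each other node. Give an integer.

Distances from Kai: Alice:2, Beata:1, Chen:3, Eva:2, Fatima:2, Halim:2, Ivy:2, Miro:1, Oskar:2, Pablo:1, Rosa:2, Uma:1.
Sum = 2 + 1 + 3 + 2 + 2 + 2 + 2 + 1 + 2 + 1 + 2 + 1 = 21.

21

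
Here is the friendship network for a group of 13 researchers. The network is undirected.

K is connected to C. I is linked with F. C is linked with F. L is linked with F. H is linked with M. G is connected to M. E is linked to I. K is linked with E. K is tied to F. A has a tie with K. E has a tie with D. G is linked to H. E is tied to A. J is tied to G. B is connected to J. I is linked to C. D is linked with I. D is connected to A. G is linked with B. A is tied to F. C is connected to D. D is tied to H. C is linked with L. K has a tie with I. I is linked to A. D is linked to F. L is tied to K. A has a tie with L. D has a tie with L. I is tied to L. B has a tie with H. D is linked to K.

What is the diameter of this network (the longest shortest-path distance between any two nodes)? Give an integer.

Eccentricity of each node (its greatest distance to any other): A:4, B:3, C:4, D:3, E:4, F:4, G:3, H:2, I:4, J:4, K:4, L:4, M:3.
The maximum eccentricity is 4, realized for instance by the pair F–J via F – D – H – B – J. So the diameter is 4.

4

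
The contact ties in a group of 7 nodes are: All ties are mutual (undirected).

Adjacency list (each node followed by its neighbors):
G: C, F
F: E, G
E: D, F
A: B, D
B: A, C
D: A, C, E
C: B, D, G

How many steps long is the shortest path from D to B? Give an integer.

One shortest route is D – C – B, which uses 2 edges, and D and B are not directly tied, so nothing shorter exists. So d(D,B) = 2.

2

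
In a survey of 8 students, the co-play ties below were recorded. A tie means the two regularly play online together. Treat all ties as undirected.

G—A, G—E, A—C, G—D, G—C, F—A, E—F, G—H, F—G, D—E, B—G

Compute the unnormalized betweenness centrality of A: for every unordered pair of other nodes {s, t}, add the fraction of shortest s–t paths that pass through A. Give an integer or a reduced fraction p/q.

1/2

Pairs whose geodesics pass through A — F–C: 1/2.
All other pairs contribute 0.
Summing the contributions gives betweenness(A) = 1/2.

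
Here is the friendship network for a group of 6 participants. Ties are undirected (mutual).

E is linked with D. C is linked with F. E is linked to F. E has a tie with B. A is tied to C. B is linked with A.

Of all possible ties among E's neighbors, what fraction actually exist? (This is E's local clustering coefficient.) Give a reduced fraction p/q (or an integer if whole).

0

E's neighbors: B, D, and F (k = 3).
Possible neighbor pairs: C(3,2) = 3. Edges among them: none → e = 0.
Clustering(E) = 0/3 = 0.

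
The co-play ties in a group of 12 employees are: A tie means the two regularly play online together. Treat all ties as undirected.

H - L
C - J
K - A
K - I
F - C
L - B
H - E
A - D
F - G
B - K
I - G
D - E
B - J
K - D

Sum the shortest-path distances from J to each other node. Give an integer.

27

Distances from J: A:3, B:1, C:1, D:3, E:4, F:2, G:3, H:3, I:3, K:2, L:2.
Sum = 3 + 1 + 1 + 3 + 4 + 2 + 3 + 3 + 3 + 2 + 2 = 27.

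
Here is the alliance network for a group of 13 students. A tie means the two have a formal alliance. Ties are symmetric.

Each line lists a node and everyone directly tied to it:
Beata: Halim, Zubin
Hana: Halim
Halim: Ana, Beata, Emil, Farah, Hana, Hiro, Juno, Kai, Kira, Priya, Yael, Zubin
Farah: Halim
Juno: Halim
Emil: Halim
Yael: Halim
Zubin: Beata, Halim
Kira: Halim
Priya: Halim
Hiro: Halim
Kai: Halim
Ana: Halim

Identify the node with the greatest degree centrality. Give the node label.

Degrees — Ana:1, Beata:2, Emil:1, Farah:1, Halim:12, Hana:1, Hiro:1, Juno:1, Kai:1, Kira:1, Priya:1, Yael:1, Zubin:2.
The maximum is 12, attained only by Halim.

Halim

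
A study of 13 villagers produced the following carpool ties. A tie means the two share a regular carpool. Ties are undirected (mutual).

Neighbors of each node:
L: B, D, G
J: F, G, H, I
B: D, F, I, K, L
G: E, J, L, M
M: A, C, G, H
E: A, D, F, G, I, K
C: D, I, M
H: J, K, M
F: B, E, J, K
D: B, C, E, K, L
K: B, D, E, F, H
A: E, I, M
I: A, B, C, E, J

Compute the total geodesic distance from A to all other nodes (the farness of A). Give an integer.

22

Distances from A: B:2, C:2, D:2, E:1, F:2, G:2, H:2, I:1, J:2, K:2, L:3, M:1.
Sum = 2 + 2 + 2 + 1 + 2 + 2 + 2 + 1 + 2 + 2 + 3 + 1 = 22.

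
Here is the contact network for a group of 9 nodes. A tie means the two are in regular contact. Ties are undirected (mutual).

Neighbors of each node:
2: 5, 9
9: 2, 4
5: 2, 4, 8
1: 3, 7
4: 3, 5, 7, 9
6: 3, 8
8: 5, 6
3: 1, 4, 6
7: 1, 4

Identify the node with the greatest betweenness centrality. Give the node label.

Unnormalized betweenness of each node: 1:1, 2:1, 3:7, 4:13, 5:7, 6:2, 7:2, 8:2, 9:2.
4 has the largest value, 13, making it the main broker — the node through which the most shortest paths run.

4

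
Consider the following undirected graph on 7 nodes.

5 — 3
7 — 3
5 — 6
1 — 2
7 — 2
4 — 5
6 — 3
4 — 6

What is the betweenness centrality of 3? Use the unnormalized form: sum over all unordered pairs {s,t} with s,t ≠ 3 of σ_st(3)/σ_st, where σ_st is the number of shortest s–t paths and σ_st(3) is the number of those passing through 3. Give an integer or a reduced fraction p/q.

9

Pairs whose geodesics pass through 3 — 4–7: 2/2; 4–2: 2/2; 4–1: 2/2; 6–7: 1; 6–2: 1; 6–1: 1; 7–5: 1; 5–2: 1; 5–1: 1.
All other pairs contribute 0.
Summing the contributions gives betweenness(3) = 9.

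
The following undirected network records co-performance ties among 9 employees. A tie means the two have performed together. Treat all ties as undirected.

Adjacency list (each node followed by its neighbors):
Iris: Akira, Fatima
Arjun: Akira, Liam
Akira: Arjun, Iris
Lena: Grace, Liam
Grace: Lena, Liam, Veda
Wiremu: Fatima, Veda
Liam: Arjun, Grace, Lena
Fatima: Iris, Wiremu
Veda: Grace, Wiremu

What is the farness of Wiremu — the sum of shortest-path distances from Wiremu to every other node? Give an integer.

19

Distances from Wiremu: Akira:3, Arjun:4, Fatima:1, Grace:2, Iris:2, Lena:3, Liam:3, Veda:1.
Sum = 3 + 4 + 1 + 2 + 2 + 3 + 3 + 1 = 19.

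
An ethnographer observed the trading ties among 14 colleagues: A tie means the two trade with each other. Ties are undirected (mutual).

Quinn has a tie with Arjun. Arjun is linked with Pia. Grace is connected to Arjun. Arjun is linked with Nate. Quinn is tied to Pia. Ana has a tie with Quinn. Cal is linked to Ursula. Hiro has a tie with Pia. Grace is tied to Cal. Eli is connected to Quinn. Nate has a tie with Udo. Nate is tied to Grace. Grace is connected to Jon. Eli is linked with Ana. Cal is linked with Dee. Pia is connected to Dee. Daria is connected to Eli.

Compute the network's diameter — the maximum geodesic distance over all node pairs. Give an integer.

Eccentricity of each node (its greatest distance to any other): Ana:5, Arjun:3, Cal:5, Daria:6, Dee:4, Eli:5, Grace:4, Hiro:4, Jon:5, Nate:4, Pia:3, Quinn:4, Udo:5, Ursula:6.
The maximum eccentricity is 6, realized for instance by the pair Daria–Ursula via Daria – Eli – Quinn – Arjun – Grace – Cal – Ursula. So the diameter is 6.

6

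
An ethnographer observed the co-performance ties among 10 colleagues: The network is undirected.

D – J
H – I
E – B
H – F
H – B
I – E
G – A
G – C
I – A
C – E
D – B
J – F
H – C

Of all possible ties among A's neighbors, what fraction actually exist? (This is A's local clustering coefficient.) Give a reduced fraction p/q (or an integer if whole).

0

A's neighbors: G and I (k = 2).
Possible neighbor pairs: C(2,2) = 1. Edges among them: none → e = 0.
Clustering(A) = 0/1.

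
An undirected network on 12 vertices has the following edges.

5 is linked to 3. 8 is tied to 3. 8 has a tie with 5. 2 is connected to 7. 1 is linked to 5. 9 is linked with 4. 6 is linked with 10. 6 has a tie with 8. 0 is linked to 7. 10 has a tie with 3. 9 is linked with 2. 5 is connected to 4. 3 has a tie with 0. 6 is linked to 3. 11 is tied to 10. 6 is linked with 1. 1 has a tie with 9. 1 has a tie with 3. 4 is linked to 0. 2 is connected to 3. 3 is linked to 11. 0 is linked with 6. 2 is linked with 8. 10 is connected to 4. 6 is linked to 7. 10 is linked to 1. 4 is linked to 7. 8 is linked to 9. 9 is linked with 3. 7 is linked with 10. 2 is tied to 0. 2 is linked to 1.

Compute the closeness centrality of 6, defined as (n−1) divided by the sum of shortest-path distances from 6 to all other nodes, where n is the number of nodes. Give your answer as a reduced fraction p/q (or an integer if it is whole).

11/16

Distances from 6: 0:1, 1:1, 2:2, 3:1, 4:2, 5:2, 7:1, 8:1, 9:2, 10:1, 11:2. Sum = 16.
n = 12, so closeness = 11/16.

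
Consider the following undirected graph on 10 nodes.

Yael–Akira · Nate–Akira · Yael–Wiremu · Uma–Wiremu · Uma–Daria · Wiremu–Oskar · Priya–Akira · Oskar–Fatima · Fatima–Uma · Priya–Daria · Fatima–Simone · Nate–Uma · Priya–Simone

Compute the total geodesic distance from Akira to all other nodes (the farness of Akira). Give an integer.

Distances from Akira: Daria:2, Fatima:3, Nate:1, Oskar:3, Priya:1, Simone:2, Uma:2, Wiremu:2, Yael:1.
Sum = 2 + 3 + 1 + 3 + 1 + 2 + 2 + 2 + 1 = 17.

17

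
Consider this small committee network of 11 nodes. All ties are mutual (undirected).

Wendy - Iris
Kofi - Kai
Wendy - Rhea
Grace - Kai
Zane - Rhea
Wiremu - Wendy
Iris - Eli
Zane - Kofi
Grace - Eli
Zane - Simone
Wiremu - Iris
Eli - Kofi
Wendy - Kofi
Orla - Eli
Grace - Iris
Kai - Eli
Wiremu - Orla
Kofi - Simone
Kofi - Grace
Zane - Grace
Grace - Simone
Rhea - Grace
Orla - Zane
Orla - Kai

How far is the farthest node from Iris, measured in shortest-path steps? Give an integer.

2

Distances from Iris: Eli:1, Grace:1, Kai:2, Kofi:2, Orla:2, Rhea:2, Simone:2, Wendy:1, Wiremu:1, Zane:2.
The largest is 2 (to Orla, Kofi, Kai, Rhea, Simone, and Zane), so the eccentricity of Iris is 2.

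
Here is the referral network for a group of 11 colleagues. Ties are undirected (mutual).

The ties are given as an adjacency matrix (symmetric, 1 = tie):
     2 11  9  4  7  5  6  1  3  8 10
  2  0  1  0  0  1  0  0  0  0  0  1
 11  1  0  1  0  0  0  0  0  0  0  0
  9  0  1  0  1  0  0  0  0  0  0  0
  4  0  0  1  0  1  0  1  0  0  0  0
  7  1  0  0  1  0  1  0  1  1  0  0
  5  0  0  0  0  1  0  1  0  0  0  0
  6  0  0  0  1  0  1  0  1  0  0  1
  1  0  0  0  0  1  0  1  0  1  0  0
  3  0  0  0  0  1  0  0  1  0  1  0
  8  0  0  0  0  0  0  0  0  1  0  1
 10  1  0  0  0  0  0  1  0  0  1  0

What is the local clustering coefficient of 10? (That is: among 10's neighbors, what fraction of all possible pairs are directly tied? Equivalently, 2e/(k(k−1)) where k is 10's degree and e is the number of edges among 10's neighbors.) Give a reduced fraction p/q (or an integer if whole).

10's neighbors: 2, 6, and 8 (k = 3).
Possible neighbor pairs: C(3,2) = 3. Edges among them: none → e = 0.
Clustering(10) = 0/3 = 0.

0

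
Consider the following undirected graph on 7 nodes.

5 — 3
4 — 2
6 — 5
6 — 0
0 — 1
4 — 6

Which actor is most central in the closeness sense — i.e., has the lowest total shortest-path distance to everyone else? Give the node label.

6

Farness (sum of distances to all others) for each node — 0:12, 1:17, 2:17, 3:17, 4:12, 5:12, 6:9.
The smallest farness is 9, for 6, so 6 has the highest closeness.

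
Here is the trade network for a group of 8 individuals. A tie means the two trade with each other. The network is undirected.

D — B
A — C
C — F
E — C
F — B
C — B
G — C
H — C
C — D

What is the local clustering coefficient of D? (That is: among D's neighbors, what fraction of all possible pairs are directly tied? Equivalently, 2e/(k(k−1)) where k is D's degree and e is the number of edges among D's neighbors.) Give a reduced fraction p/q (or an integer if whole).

D's neighbors: B and C (k = 2).
Possible neighbor pairs: C(2,2) = 1. Edges among them: B–C → e = 1.
Clustering(D) = 1/1.

1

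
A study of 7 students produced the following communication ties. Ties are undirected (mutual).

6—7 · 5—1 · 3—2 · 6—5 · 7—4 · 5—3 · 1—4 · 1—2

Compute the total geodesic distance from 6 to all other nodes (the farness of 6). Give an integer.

Distances from 6: 1:2, 2:3, 3:2, 4:2, 5:1, 7:1.
Sum = 2 + 3 + 2 + 2 + 1 + 1 = 11.

11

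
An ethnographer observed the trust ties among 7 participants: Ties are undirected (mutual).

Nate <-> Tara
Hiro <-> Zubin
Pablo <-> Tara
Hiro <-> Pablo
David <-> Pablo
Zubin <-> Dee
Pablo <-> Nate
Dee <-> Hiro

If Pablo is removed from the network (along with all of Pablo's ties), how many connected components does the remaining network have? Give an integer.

3

Without Pablo, the remaining ties split the others into: {Nate, Tara}; {David}; {Dee, Hiro, Zubin}.
That's 3 separate components.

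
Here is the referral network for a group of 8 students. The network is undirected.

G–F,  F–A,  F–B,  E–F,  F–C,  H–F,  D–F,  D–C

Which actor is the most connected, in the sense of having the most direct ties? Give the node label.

F

Degrees — A:1, B:1, C:2, D:2, E:1, F:7, G:1, H:1.
The maximum is 7, attained only by F.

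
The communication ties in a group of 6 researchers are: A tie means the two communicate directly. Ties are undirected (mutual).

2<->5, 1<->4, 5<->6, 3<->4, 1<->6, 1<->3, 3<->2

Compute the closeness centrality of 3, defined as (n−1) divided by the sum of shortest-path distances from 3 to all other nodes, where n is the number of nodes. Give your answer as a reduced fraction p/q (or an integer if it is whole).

5/7

Distances from 3: 1:1, 2:1, 4:1, 5:2, 6:2. Sum = 7.
n = 6, so closeness = 5/7.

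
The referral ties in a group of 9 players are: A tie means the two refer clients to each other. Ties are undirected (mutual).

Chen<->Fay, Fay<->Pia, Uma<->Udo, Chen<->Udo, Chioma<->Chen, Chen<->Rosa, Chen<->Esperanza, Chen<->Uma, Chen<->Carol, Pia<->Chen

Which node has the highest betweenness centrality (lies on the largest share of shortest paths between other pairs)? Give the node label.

Unnormalized betweenness of each node: Carol:0, Chen:26, Chioma:0, Esperanza:0, Fay:0, Pia:0, Rosa:0, Udo:0, Uma:0.
Chen has the largest value, 26, making it the main broker — the node through which the most shortest paths run.

Chen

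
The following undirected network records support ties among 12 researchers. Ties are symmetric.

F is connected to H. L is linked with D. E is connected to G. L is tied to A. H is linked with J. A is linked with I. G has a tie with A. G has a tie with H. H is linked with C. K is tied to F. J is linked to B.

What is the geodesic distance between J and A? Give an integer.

3

One shortest route is J – H – G – A, which uses 3 edges, and at distance 2 from J we only reach {C, F, G}, which does not include A. So d(J,A) = 3.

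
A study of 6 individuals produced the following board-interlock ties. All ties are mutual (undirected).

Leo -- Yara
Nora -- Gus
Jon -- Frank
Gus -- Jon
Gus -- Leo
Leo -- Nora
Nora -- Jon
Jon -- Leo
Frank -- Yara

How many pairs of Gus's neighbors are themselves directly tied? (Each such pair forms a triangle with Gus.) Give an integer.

Gus's neighbors: Jon, Leo, and Nora.
Neighbor pairs that are themselves tied: Gus–Jon–Leo; Gus–Jon–Nora; Gus–Leo–Nora. Each forms one triangle with Gus, for 3 in total.

3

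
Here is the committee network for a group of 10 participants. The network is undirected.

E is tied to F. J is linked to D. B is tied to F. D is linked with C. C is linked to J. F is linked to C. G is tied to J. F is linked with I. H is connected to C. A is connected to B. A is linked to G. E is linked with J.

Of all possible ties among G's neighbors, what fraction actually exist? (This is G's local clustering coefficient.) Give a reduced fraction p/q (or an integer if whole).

0

G's neighbors: A and J (k = 2).
Possible neighbor pairs: C(2,2) = 1. Edges among them: none → e = 0.
Clustering(G) = 0/1.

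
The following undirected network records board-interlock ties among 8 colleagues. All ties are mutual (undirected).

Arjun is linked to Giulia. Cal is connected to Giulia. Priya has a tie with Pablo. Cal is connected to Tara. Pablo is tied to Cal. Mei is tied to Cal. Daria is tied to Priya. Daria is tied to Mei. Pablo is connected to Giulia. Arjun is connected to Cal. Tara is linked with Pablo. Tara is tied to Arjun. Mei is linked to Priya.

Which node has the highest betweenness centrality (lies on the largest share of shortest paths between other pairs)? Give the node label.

Cal

Unnormalized betweenness of each node: Arjun:1/3, Cal:20/3, Daria:0, Giulia:7/12, Mei:15/4, Pablo:55/12, Priya:5/2, Tara:7/12.
Cal has the largest value, 20/3, making it the main broker — the node through which the most shortest paths run.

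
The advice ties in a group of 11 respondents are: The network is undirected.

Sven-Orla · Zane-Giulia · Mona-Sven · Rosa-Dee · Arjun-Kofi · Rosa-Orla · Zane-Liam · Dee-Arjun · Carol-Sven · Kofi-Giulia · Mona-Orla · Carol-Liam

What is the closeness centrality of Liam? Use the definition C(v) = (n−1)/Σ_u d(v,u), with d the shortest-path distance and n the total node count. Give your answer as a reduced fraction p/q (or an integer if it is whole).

Distances from Liam: Arjun:4, Carol:1, Dee:5, Giulia:2, Kofi:3, Mona:3, Orla:3, Rosa:4, Sven:2, Zane:1. Sum = 28.
n = 11, so closeness = 10/28 = 5/14.

5/14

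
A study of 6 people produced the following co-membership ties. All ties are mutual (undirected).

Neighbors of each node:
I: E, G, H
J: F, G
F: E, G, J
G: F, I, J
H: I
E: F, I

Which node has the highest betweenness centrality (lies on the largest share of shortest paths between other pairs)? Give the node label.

I

Unnormalized betweenness of each node: E:1, F:3/2, G:3, H:0, I:9/2, J:0.
I has the largest value, 9/2, making it the main broker — the node through which the most shortest paths run.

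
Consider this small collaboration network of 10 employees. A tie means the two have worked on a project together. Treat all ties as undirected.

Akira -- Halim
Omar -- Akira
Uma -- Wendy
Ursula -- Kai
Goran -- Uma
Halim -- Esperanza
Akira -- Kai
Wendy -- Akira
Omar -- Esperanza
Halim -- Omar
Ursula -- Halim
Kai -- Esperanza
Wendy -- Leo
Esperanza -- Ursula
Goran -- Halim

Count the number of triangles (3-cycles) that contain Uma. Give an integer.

Uma's neighbors are Goran and Wendy, but none of them are tied to each other, so no triangle contains Uma.

0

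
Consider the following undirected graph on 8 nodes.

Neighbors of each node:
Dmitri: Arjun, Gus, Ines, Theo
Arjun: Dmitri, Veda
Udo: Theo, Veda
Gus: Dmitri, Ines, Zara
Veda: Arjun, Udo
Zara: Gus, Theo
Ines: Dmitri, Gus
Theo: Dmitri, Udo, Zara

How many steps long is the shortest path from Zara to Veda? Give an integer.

3

One shortest route is Zara – Theo – Udo – Veda, which uses 3 edges, and at distance 2 from Zara we only reach {Dmitri, Ines, Udo}, which does not include Veda. So d(Zara,Veda) = 3.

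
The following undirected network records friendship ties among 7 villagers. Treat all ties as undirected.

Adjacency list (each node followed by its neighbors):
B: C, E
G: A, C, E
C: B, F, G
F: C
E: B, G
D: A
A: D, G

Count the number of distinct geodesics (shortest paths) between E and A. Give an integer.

The shortest distance is 2, and the only length-2 path is E–G–A. So there is exactly 1 shortest path.

1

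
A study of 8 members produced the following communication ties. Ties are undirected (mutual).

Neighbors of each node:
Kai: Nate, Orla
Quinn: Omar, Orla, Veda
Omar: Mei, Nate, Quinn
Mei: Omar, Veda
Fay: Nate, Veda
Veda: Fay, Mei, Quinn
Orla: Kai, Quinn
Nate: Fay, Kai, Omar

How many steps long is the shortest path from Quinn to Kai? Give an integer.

2

One shortest route is Quinn – Orla – Kai, which uses 2 edges, and Quinn and Kai are not directly tied, so nothing shorter exists. So d(Quinn,Kai) = 2.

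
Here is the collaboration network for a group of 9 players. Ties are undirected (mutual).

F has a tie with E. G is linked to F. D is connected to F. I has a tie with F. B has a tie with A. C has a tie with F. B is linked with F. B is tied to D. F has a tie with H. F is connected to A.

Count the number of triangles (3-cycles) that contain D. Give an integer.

1

D's neighbors: B and F.
Neighbor pairs that are themselves tied: D–B–F. Each forms one triangle with D, for 1 in total.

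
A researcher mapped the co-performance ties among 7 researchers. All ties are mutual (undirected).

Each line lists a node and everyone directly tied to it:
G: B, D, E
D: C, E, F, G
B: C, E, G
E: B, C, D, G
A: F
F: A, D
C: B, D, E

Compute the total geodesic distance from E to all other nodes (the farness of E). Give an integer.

9

Distances from E: A:3, B:1, C:1, D:1, F:2, G:1.
Sum = 3 + 1 + 1 + 1 + 2 + 1 = 9.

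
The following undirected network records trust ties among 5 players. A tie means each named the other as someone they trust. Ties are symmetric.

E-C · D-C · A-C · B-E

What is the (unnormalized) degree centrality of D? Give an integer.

D is directly tied to C. That is 1 neighbor, so the degree of D is 1.

1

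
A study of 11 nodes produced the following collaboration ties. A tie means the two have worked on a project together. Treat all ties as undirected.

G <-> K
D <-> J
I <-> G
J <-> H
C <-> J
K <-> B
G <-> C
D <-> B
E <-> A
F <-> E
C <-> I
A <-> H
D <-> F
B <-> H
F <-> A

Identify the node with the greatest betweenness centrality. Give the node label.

Unnormalized betweenness of each node: A:5, B:26/3, C:59/6, D:61/6, E:0, F:5, G:11/3, H:61/6, I:0, J:41/3, K:29/6.
J has the largest value, 41/3, making it the main broker — the node through which the most shortest paths run.

J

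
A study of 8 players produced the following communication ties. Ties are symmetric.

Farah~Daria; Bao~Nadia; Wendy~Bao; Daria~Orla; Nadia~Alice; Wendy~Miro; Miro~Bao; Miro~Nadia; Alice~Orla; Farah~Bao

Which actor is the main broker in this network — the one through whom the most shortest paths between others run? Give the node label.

Unnormalized betweenness of each node: Alice:11/3, Bao:23/3, Daria:7/3, Farah:13/3, Miro:4/3, Nadia:17/3, Orla:2, Wendy:0.
Bao has the largest value, 23/3, making it the main broker — the node through which the most shortest paths run.

Bao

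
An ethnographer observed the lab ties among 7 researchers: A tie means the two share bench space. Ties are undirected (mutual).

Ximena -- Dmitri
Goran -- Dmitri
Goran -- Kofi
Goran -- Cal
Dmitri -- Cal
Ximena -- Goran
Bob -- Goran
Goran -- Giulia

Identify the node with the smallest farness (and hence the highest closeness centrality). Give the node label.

Goran

Farness (sum of distances to all others) for each node — Bob:11, Cal:10, Dmitri:9, Giulia:11, Goran:6, Kofi:11, Ximena:10.
The smallest farness is 6, for Goran, so Goran has the highest closeness.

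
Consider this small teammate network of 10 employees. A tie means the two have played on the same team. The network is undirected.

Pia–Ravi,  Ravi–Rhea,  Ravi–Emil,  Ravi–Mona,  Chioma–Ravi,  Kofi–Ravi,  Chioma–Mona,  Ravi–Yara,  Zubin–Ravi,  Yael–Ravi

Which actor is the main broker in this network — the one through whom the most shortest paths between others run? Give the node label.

Unnormalized betweenness of each node: Chioma:0, Emil:0, Kofi:0, Mona:0, Pia:0, Ravi:35, Rhea:0, Yael:0, Yara:0, Zubin:0.
Ravi has the largest value, 35, making it the main broker — the node through which the most shortest paths run.

Ravi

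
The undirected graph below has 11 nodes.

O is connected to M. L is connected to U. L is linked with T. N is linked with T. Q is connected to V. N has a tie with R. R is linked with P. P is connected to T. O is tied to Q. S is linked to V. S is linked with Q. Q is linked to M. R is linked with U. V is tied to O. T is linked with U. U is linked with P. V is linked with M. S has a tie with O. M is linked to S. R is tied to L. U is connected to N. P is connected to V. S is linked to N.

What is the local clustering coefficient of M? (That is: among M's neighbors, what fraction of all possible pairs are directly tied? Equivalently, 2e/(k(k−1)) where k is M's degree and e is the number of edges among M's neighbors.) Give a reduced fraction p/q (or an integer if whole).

1

M's neighbors: O, Q, S, and V (k = 4).
Possible neighbor pairs: C(4,2) = 6. Edges among them: O–Q, O–S, O–V, Q–S, Q–V, S–V → e = 6.
Clustering(M) = 6/6 = 1.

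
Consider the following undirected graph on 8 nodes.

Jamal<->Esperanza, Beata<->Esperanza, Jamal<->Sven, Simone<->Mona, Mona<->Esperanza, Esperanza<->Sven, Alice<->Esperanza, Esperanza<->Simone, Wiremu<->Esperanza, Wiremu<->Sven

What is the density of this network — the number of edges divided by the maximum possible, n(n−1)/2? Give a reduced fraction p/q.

There are 10 edges and 8 nodes, so the maximum possible is C(8,2) = 28.
Density = 10/28 = 5/14.

5/14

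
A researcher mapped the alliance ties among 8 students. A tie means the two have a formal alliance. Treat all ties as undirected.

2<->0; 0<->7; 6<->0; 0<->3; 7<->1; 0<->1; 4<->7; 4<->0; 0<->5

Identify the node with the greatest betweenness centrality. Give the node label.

Unnormalized betweenness of each node: 0:37/2, 1:0, 2:0, 3:0, 4:0, 5:0, 6:0, 7:1/2.
0 has the largest value, 37/2, making it the main broker — the node through which the most shortest paths run.

0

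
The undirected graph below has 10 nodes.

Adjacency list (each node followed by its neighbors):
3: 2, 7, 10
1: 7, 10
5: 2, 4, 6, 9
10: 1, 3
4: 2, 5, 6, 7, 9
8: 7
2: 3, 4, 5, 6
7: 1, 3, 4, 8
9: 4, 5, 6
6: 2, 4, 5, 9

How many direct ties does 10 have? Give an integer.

2

10 is directly tied to 1 and 3. That is 2 neighbors, so the degree of 10 is 2.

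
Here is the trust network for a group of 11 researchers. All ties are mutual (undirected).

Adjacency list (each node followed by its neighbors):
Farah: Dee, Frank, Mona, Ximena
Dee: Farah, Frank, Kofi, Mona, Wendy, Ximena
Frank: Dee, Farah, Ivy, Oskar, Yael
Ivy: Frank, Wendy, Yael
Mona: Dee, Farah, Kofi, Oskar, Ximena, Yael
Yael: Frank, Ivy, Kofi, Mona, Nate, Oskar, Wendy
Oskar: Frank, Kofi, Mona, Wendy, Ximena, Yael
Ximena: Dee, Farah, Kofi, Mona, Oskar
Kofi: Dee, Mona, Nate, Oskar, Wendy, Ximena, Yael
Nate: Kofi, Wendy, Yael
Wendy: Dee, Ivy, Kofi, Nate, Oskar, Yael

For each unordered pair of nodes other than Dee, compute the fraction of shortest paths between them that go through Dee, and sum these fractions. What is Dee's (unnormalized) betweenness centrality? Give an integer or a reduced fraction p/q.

131/36

Pairs whose geodesics pass through Dee — Mona–Frank: 1/4; Mona–Wendy: 1/4; Farah–Kofi: 1/3; Farah–Wendy: 1; Farah–Nate: 2/6; Ximena–Frank: 1/3; Ximena–Wendy: 1/3; Ximena–Ivy: 2/9; Frank–Kofi: 1/3; Frank–Wendy: 1/4.
All other pairs contribute 0.
Summing the contributions gives betweenness(Dee) = 131/36.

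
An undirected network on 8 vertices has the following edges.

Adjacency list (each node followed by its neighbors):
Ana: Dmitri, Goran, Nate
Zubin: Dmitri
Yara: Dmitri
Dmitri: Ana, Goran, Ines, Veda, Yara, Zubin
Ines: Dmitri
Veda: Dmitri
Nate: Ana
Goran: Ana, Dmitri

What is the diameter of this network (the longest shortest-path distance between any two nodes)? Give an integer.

3

Eccentricity of each node (its greatest distance to any other): Ana:2, Dmitri:2, Goran:2, Ines:3, Nate:3, Veda:3, Yara:3, Zubin:3.
The maximum eccentricity is 3, realized for instance by the pair Yara–Nate via Yara – Dmitri – Ana – Nate. So the diameter is 3.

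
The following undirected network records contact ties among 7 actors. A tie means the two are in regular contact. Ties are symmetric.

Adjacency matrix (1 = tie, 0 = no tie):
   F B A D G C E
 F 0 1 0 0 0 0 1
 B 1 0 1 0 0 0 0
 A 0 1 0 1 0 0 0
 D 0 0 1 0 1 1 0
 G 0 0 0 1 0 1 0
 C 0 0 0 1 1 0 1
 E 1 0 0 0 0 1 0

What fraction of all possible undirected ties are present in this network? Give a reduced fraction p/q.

8/21

There are 8 edges and 7 nodes, so the maximum possible is C(7,2) = 21.
Density = 8/21.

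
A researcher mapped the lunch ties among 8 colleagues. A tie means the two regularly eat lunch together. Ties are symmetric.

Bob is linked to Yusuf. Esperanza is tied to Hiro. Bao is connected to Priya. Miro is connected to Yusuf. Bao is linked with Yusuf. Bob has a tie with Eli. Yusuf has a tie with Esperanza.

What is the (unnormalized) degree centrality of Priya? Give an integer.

1

Priya is directly tied to Bao. That is 1 neighbor, so the degree of Priya is 1.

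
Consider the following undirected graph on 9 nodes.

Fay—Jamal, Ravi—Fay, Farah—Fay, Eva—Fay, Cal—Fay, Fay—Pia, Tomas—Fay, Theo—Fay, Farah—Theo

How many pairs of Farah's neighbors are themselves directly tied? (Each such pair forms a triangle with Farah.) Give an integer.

1

Farah's neighbors: Fay and Theo.
Neighbor pairs that are themselves tied: Farah–Fay–Theo. Each forms one triangle with Farah, for 1 in total.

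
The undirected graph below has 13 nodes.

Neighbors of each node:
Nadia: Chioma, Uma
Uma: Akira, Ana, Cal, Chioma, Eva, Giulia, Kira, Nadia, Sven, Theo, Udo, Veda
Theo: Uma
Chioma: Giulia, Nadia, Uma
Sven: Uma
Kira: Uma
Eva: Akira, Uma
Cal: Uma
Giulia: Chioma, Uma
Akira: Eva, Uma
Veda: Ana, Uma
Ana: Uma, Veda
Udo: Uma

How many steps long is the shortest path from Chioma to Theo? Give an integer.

2

One shortest route is Chioma – Uma – Theo, which uses 2 edges, and Chioma and Theo are not directly tied, so nothing shorter exists. So d(Chioma,Theo) = 2.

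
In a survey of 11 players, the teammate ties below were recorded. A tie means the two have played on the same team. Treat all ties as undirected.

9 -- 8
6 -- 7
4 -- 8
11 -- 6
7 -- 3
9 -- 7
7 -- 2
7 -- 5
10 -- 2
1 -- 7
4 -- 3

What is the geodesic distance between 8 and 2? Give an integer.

One shortest route is 8 – 9 – 7 – 2, which uses 3 edges, and at distance 2 from 8 we only reach {3, 7}, which does not include 2. So d(8,2) = 3.

3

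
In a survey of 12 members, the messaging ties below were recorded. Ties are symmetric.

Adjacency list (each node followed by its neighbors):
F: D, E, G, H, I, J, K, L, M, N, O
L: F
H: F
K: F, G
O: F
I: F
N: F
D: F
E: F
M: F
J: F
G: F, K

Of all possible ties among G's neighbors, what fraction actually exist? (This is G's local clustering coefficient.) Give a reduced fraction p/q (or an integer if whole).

G's neighbors: F and K (k = 2).
Possible neighbor pairs: C(2,2) = 1. Edges among them: F–K → e = 1.
Clustering(G) = 1/1.

1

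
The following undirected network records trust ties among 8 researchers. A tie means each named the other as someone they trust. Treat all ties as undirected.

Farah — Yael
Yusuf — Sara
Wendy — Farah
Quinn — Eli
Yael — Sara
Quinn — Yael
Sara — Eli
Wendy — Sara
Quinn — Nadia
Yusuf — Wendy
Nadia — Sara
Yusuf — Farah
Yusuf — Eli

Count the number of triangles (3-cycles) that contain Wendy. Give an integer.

Wendy's neighbors: Farah, Sara, and Yusuf.
Neighbor pairs that are themselves tied: Wendy–Farah–Yusuf; Wendy–Sara–Yusuf. Each forms one triangle with Wendy, for 2 in total.

2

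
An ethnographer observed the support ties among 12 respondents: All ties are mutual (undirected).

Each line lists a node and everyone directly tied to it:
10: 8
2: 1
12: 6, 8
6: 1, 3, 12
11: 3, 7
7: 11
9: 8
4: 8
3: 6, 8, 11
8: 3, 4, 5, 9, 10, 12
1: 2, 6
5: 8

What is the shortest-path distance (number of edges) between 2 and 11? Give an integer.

4

One shortest route is 2 – 1 – 6 – 3 – 11, which uses 4 edges, and at distance 3 from 2 we only reach {3, 12}, which does not include 11. So d(2,11) = 4.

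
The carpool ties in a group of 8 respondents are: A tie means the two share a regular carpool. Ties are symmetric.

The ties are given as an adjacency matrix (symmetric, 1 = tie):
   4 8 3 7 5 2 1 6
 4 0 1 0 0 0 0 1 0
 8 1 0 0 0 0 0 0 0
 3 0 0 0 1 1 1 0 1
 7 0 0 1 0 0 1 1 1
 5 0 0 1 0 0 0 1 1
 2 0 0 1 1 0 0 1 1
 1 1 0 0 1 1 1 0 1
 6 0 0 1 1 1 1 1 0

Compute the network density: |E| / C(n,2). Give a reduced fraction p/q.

1/2

There are 14 edges and 8 nodes, so the maximum possible is C(8,2) = 28.
Density = 14/28 = 1/2.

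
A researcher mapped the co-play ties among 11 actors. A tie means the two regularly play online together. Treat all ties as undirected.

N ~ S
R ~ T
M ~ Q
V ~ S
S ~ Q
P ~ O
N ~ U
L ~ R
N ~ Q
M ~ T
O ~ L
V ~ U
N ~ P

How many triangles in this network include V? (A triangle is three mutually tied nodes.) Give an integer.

0

V's neighbors are S and U, but none of them are tied to each other, so no triangle contains V.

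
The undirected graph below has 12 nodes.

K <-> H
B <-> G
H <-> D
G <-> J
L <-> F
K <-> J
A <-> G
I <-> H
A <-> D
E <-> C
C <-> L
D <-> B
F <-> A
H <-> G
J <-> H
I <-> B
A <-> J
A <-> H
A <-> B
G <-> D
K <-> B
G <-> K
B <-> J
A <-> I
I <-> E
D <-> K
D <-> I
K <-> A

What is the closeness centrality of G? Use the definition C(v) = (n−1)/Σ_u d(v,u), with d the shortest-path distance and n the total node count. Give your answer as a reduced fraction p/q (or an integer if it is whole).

11/20

Distances from G: A:1, B:1, C:4, D:1, E:3, F:2, H:1, I:2, J:1, K:1, L:3. Sum = 20.
n = 12, so closeness = 11/20.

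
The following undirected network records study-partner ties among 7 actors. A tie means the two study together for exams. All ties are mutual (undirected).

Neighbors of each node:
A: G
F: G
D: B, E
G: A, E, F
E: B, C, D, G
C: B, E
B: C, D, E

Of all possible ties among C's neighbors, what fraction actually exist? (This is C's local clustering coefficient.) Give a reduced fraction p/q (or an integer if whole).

1

C's neighbors: B and E (k = 2).
Possible neighbor pairs: C(2,2) = 1. Edges among them: B–E → e = 1.
Clustering(C) = 1/1.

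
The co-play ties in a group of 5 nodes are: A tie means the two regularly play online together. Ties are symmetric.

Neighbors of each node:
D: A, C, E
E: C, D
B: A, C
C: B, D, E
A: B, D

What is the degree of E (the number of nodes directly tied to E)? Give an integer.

2

E is directly tied to C and D. That is 2 neighbors, so the degree of E is 2.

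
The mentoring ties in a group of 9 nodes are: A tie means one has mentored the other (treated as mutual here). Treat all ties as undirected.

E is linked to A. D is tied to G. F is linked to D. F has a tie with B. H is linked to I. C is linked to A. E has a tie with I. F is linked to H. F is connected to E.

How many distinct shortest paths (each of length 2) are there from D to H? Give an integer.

The shortest distance is 2, and the only length-2 path is D–F–H. So there is exactly 1 shortest path.

1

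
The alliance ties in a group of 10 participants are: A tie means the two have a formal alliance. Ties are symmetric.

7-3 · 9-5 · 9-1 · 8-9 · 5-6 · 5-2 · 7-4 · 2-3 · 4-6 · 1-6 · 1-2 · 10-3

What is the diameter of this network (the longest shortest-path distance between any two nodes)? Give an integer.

Eccentricity of each node (its greatest distance to any other): 1:3, 2:3, 3:4, 4:4, 5:3, 6:4, 7:5, 8:5, 9:4, 10:5.
The maximum eccentricity is 5, realized for instance by the pair 7–8 via 7 – 3 – 2 – 1 – 9 – 8. So the diameter is 5.

5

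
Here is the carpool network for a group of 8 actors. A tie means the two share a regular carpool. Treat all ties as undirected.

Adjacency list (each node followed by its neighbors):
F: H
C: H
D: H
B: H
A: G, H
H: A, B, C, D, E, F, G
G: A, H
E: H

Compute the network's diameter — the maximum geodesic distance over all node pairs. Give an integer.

2

Eccentricity of each node (its greatest distance to any other): A:2, B:2, C:2, D:2, E:2, F:2, G:2, H:1.
The maximum eccentricity is 2, realized for instance by the pair F–B via F – H – B. So the diameter is 2.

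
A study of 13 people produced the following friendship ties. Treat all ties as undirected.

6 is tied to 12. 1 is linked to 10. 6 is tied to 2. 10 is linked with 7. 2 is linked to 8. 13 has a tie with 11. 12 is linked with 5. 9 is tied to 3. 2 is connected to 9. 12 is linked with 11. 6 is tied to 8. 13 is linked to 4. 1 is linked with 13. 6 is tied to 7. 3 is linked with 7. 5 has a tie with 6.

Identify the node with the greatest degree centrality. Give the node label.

6

Degrees — 1:2, 2:3, 3:2, 4:1, 5:2, 6:5, 7:3, 8:2, 9:2, 10:2, 11:2, 12:3, 13:3.
The maximum is 5, attained only by 6.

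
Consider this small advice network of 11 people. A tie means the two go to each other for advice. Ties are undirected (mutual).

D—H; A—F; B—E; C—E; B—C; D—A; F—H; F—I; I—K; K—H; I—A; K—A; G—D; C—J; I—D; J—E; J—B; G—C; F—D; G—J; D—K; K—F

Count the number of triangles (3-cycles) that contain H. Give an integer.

3

H's neighbors: D, F, and K.
Neighbor pairs that are themselves tied: H–D–F; H–D–K; H–F–K. Each forms one triangle with H, for 3 in total.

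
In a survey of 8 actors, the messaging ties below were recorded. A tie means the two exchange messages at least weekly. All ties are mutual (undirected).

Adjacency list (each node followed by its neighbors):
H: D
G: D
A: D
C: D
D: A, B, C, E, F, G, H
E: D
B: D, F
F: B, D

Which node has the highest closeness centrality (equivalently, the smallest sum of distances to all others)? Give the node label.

D

Farness (sum of distances to all others) for each node — A:13, B:12, C:13, D:7, E:13, F:12, G:13, H:13.
The smallest farness is 7, for D, so D has the highest closeness.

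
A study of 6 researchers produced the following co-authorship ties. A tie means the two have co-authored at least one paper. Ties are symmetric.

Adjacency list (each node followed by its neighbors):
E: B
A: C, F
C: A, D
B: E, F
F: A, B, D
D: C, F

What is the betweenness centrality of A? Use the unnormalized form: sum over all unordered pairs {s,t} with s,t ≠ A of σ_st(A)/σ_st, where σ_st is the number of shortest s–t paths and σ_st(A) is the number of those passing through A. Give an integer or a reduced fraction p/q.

Pairs whose geodesics pass through A — E–C: 1/2; F–C: 1/2; C–B: 1/2.
All other pairs contribute 0.
Summing the contributions gives betweenness(A) = 3/2.

3/2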